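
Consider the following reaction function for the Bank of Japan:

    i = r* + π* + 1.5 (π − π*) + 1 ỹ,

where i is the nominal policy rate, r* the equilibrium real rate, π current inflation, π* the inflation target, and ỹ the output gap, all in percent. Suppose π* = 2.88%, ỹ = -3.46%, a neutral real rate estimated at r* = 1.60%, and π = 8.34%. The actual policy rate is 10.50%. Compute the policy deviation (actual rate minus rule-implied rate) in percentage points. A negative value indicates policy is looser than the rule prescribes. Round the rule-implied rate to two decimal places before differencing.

i = 1.60 + 2.88 + 1.5 × (8.34 − 2.88) + 1 × (-3.46)
   = 1.60 + 2.88 + 8.19 − 3.46 = 9.21
Deviation = 10.50 − 9.21 = 1.29 pp.

1.29 pp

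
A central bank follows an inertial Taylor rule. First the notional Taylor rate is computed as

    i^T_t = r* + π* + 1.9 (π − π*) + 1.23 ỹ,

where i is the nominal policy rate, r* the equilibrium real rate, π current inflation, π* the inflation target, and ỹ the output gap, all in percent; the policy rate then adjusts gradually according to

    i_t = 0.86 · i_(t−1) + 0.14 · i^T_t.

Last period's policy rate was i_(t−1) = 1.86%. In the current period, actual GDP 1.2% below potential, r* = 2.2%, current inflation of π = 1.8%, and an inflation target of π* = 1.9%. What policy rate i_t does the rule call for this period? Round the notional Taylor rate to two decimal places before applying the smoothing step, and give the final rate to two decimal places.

1.94%

Output 1.2% below potential → ỹ = -1.2.
i^T_t = 2.2 + 1.9 + 1.9 × (1.8 − 1.9) + 1.23 × (-1.2)
   = 2.2 + 1.9 − 0.19 − 1.476 = 2.43
i_t = 0.86 × 1.86 + 0.14 × 2.43 = 1.5996 + 0.3402 = 1.94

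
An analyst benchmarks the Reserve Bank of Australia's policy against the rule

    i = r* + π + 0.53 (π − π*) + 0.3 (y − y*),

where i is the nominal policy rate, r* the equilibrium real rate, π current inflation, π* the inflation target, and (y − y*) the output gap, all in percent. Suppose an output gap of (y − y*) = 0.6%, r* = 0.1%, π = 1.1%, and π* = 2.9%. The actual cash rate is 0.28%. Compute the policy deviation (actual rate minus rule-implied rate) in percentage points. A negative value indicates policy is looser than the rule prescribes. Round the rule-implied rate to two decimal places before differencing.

i = 0.1 + 1.1 + 0.53 × (1.1 − 2.9) + 0.3 × 0.6
   = 0.1 + 1.1 − 0.954 + 0.18 = 0.43
Deviation = 0.28 − 0.43 = -0.15 pp.

-0.15 pp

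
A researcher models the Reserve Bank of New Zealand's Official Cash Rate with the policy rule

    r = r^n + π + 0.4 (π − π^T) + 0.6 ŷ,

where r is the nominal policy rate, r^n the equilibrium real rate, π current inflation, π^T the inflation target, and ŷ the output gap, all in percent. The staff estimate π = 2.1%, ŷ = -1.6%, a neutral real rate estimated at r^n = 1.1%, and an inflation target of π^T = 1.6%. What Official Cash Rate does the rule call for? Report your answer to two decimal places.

2.44%

r = 1.1 + 2.1 + 0.4 × (2.1 − 1.6) + 0.6 × (-1.6)
   = 1.1 + 2.1 + 0.2 − 0.96 = 2.44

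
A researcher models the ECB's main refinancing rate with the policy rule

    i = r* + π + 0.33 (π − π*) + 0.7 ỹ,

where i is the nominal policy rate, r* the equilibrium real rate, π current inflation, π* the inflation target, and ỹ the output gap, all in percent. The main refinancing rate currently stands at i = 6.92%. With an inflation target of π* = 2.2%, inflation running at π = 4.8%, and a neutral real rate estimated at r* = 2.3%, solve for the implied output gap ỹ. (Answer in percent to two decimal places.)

0.7 ỹ = 6.92 − 2.3 − 4.8 − 0.33 × (4.8 − 2.2) = -1.038
ỹ = -1.038 / 0.7 = -1.48

-1.48%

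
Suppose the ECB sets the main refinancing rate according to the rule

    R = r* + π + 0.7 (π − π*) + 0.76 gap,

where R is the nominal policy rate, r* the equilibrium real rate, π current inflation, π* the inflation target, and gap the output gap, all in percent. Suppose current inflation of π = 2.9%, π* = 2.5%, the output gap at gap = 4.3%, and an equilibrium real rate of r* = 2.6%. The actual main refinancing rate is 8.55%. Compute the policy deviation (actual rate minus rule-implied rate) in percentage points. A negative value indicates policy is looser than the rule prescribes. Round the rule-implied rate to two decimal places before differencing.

-0.50 pp

R = 2.6 + 2.9 + 0.7 × (2.9 − 2.5) + 0.76 × 4.3
   = 2.6 + 2.9 + 0.28 + 3.268 = 9.05
Deviation = 8.55 − 9.05 = -0.50 pp.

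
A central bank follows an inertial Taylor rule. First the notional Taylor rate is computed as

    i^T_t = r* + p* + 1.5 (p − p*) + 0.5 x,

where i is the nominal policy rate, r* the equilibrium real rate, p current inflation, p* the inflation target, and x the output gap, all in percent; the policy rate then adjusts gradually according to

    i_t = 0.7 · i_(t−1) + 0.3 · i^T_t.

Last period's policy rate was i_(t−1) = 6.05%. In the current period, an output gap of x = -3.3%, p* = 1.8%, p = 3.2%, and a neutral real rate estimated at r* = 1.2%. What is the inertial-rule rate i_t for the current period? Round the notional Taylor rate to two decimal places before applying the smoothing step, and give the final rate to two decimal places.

i^T_t = 1.2 + 1.8 + 1.5 × (3.2 − 1.8) + 0.5 × (-3.3)
   = 1.2 + 1.8 + 2.1 − 1.65 = 3.45
i_t = 0.7 × 6.05 + 0.3 × 3.45 = 4.235 + 1.035 = 5.27

5.27%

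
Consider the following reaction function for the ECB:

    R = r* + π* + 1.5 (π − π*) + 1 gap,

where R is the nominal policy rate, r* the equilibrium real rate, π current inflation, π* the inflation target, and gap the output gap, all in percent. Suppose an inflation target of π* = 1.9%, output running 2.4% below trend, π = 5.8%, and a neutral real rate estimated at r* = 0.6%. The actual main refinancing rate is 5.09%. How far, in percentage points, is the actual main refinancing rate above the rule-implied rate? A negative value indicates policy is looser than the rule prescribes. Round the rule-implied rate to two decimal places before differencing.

-0.86 pp

Output 2.4% below potential → gap = -2.4.
R = 0.6 + 1.9 + 1.5 × (5.8 − 1.9) + 1 × (-2.4)
   = 0.6 + 1.9 + 5.85 − 2.4 = 5.95
Deviation = 5.09 − 5.95 = -0.86 pp.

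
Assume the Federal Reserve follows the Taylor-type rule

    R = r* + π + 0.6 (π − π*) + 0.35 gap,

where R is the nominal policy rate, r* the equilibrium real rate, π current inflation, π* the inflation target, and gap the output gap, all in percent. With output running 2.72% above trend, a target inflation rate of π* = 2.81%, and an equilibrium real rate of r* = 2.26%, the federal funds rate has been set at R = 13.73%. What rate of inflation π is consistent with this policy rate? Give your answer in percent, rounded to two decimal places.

Output 2.72% above potential → gap = 2.72.
Collecting π: R = r* + (1 + 0.6) π − 0.6 π* + 0.35 gap
1.6 π = 13.73 − 2.26 + 0.6 × 2.81 − 0.35 × 2.72 = 12.204
π = 12.204 / 1.6 = 7.63

7.63%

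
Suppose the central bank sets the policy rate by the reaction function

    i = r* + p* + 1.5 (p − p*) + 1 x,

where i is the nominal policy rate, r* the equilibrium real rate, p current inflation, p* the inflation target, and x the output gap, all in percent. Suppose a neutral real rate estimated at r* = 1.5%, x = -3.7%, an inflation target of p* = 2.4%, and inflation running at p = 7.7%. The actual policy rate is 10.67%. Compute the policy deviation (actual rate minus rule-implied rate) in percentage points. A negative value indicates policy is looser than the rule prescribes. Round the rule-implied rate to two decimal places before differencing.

2.52 pp

i = 1.5 + 2.4 + 1.5 × (7.7 − 2.4) + 1 × (-3.7)
   = 1.5 + 2.4 + 7.95 − 3.7 = 8.15
Deviation = 10.67 − 8.15 = 2.52 pp.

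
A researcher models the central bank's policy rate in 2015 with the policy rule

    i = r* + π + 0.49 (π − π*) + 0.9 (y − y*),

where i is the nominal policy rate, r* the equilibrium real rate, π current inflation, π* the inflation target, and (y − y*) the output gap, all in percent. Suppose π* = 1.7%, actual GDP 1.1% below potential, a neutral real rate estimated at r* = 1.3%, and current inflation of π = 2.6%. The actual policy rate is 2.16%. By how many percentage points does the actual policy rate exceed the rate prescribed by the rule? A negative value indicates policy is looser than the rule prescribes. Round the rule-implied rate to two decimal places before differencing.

-1.19 pp

Output 1.1% below potential → (y − y*) = -1.1.
i = 1.3 + 2.6 + 0.49 × (2.6 − 1.7) + 0.9 × (-1.1)
   = 1.3 + 2.6 + 0.441 − 0.99 = 3.35
Deviation = 2.16 − 3.35 = -1.19 pp.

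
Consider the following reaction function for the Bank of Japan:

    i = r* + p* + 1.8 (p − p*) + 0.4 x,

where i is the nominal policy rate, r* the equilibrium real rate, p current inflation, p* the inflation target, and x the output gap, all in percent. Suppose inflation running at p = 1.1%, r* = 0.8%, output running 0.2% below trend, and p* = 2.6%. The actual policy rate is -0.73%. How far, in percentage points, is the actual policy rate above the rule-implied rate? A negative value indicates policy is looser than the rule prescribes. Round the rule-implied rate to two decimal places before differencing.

-1.35 pp

Output 0.2% below potential → x = -0.2.
i = 0.8 + 2.6 + 1.8 × (1.1 − 2.6) + 0.4 × (-0.2)
   = 0.8 + 2.6 − 2.7 − 0.08 = 0.62
Deviation = -0.73 − 0.62 = -1.35 pp.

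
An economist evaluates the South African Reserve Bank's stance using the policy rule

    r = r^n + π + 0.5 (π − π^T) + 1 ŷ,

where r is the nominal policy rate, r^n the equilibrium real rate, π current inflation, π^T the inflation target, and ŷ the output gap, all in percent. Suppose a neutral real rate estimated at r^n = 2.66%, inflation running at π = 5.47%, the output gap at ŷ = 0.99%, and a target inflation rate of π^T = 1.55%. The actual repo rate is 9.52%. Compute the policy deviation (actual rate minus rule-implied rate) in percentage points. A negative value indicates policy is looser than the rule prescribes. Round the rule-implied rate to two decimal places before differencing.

r = 2.66 + 5.47 + 0.5 × (5.47 − 1.55) + 1 × 0.99
   = 2.66 + 5.47 + 1.96 + 0.99 = 11.08
Deviation = 9.52 − 11.08 = -1.56 pp.

-1.56 pp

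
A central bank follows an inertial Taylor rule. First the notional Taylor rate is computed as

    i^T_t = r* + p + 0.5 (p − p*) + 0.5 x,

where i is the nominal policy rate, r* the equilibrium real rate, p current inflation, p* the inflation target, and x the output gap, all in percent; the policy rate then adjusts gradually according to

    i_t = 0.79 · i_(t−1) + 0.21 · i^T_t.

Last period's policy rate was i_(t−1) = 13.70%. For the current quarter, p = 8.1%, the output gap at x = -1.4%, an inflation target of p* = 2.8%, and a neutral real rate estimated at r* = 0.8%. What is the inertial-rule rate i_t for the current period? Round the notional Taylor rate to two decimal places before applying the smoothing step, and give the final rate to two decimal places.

13.10%

i^T_t = 0.8 + 8.1 + 0.5 × (8.1 − 2.8) + 0.5 × (-1.4)
   = 0.8 + 8.1 + 2.65 − 0.7 = 10.85
i_t = 0.79 × 13.70 + 0.21 × 10.85 = 10.823 + 2.2785 = 13.10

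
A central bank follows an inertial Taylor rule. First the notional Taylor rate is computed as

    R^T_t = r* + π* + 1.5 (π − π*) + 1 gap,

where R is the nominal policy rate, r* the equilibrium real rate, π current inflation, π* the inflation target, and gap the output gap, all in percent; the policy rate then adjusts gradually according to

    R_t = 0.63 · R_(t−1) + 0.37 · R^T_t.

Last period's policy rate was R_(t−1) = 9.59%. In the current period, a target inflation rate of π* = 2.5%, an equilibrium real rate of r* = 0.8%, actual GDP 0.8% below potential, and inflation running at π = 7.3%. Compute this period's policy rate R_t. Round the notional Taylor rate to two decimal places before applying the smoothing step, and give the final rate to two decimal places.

9.63%

Output 0.8% below potential → gap = -0.8.
R^T_t = 0.8 + 2.5 + 1.5 × (7.3 − 2.5) + 1 × (-0.8)
   = 0.8 + 2.5 + 7.2 − 0.8 = 9.70
R_t = 0.63 × 9.59 + 0.37 × 9.70 = 6.0417 + 3.589 = 9.63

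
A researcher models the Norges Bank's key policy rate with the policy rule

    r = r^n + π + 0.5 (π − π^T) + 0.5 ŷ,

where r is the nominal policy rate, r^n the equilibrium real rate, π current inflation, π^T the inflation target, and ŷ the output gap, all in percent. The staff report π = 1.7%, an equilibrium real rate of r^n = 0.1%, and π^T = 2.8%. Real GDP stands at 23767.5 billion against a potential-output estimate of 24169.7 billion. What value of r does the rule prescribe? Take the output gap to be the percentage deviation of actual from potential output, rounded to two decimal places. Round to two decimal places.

0.42%

Output gap = 100 × (23767.5 − 24169.7) / 24169.7 = -1.66%.
r = 0.10 + 1.70 + 0.5 × (1.70 − 2.80) + 0.5 × (-1.66)
   = 0.10 + 1.7 − 0.55 − 0.83 = 0.42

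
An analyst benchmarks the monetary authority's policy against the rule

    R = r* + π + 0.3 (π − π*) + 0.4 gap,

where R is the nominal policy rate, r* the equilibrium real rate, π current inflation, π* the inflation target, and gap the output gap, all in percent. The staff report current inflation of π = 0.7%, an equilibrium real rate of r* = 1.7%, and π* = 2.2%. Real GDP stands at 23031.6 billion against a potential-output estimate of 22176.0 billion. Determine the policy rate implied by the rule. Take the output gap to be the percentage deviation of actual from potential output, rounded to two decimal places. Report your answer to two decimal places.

Output gap = 100 × (23031.6 − 22176.0) / 22176.0 = 3.86%.
R = 1.70 + 0.70 + 0.3 × (0.70 − 2.20) + 0.4 × 3.86
   = 1.70 + 0.7 − 0.45 + 1.544 = 3.49

3.49%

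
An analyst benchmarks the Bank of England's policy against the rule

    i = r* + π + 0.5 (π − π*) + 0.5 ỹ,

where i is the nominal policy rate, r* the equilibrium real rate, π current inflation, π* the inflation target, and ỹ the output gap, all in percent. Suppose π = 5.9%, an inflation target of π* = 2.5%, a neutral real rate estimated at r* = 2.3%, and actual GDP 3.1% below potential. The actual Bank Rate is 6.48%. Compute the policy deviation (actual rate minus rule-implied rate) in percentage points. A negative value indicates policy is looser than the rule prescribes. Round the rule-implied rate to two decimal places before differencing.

-1.87 pp

Output 3.1% below potential → ỹ = -3.1.
i = 2.3 + 5.9 + 0.5 × (5.9 − 2.5) + 0.5 × (-3.1)
   = 2.3 + 5.9 + 1.7 − 1.55 = 8.35
Deviation = 6.48 − 8.35 = -1.87 pp.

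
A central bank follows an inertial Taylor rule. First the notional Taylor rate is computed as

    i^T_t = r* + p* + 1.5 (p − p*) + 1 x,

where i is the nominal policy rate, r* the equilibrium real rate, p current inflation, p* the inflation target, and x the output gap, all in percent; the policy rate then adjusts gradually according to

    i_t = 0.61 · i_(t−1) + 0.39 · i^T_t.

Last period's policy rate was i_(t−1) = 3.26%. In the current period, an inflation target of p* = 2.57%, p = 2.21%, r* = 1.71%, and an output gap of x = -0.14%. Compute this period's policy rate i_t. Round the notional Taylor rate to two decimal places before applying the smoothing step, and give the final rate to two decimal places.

i^T_t = 1.71 + 2.57 + 1.5 × (2.21 − 2.57) + 1 × (-0.14)
   = 1.71 + 2.57 − 0.54 − 0.14 = 3.60
i_t = 0.61 × 3.26 + 0.39 × 3.60 = 1.9886 + 1.404 = 3.39

3.39%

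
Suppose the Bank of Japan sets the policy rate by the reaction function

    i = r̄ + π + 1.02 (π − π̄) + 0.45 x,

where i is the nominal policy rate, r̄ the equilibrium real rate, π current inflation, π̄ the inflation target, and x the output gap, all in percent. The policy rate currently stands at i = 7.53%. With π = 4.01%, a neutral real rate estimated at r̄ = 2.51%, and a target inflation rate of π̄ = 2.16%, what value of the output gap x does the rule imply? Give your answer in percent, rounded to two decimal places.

-1.95%

0.45 x = 7.53 − 2.51 − 4.01 − 1.02 × (4.01 − 2.16) = -0.877
x = -0.877 / 0.45 = -1.95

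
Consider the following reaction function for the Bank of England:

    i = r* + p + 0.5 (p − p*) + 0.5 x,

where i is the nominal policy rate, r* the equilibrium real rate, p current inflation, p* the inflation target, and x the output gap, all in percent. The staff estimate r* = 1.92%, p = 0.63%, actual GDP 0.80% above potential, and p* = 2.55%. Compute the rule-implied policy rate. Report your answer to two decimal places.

1.99%

Output 0.80% above potential → x = 0.80.
i = 1.92 + 0.63 + 0.5 × (0.63 − 2.55) + 0.5 × 0.80
   = 1.92 + 0.63 − 0.96 + 0.4 = 1.99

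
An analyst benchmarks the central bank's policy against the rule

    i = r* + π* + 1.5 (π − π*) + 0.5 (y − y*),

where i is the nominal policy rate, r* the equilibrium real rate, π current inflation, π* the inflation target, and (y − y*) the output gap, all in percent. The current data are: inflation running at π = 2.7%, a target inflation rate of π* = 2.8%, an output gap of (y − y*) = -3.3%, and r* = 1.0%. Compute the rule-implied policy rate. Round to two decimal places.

i = 1.0 + 2.8 + 1.5 × (2.7 − 2.8) + 0.5 × (-3.3)
   = 1.0 + 2.8 − 0.15 − 1.65 = 2.00

2.00%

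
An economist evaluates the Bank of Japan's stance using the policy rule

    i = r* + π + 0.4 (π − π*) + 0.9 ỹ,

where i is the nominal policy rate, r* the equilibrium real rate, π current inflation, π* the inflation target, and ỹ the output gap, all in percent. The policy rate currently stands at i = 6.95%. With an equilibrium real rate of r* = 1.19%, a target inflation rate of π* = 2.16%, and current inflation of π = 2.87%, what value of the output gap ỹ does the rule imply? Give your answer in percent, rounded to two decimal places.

2.90%

0.9 ỹ = 6.95 − 1.19 − 2.87 − 0.4 × (2.87 − 2.16) = 2.606
ỹ = 2.606 / 0.9 = 2.90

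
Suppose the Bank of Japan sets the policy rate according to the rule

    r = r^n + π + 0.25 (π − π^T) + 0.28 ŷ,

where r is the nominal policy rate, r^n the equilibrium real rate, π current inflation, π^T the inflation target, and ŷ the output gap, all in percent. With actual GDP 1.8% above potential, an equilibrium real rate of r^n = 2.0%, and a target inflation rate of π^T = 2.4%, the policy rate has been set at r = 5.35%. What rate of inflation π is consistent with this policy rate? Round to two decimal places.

2.76%

Output 1.8% above potential → ŷ = 1.8.
Collecting π: r = r^n + (1 + 0.25) π − 0.25 π^T + 0.28 ŷ
1.25 π = 5.35 − 2.0 + 0.25 × 2.4 − 0.28 × 1.8 = 3.446
π = 3.446 / 1.25 = 2.76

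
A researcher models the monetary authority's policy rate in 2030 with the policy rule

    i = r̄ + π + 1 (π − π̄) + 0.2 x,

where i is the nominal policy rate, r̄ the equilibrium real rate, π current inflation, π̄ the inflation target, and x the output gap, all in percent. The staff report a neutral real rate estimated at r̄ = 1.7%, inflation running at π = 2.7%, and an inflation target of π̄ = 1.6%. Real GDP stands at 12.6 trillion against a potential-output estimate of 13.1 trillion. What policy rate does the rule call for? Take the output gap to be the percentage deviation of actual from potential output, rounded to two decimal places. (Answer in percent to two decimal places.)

Output gap = 100 × (12.6 − 13.1) / 13.1 = -3.82%.
i = 1.70 + 2.70 + 1 × (2.70 − 1.60) + 0.2 × (-3.82)
   = 1.70 + 2.7 + 1.1 − 0.764 = 4.74

4.74%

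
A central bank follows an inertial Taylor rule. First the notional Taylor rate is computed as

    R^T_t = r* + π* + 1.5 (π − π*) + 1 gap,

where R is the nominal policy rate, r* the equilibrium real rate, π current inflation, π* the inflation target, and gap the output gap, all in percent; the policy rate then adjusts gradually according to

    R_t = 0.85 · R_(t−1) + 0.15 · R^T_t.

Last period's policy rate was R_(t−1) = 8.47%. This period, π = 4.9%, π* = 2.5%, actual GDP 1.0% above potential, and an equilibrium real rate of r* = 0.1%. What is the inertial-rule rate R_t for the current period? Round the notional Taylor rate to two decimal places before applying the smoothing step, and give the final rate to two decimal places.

8.28%

Output 1.0% above potential → gap = 1.0.
R^T_t = 0.1 + 2.5 + 1.5 × (4.9 − 2.5) + 1 × 1.0
   = 0.1 + 2.5 + 3.6 + 1 = 7.20
R_t = 0.85 × 8.47 + 0.15 × 7.20 = 7.1995 + 1.08 = 8.28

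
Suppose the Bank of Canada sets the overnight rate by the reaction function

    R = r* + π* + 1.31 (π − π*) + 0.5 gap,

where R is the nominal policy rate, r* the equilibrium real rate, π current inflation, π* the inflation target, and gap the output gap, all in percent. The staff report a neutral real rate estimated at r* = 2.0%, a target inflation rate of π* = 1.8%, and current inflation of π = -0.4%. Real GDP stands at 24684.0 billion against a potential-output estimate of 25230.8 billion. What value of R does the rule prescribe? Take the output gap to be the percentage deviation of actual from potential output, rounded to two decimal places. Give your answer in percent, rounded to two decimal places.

-0.17%

Output gap = 100 × (24684.0 − 25230.8) / 25230.8 = -2.17%.
R = 2.00 + 1.80 + 1.31 × (-0.40 − 1.80) + 0.5 × (-2.17)
   = 2.00 + 1.8 − 2.882 − 1.085 = -0.17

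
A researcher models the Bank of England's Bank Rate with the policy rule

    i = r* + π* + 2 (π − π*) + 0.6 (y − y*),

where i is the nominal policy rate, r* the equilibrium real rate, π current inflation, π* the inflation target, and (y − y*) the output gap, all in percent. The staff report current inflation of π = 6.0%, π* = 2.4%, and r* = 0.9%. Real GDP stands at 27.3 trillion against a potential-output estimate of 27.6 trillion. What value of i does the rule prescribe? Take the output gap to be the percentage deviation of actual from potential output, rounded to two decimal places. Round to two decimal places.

Output gap = 100 × (27.3 − 27.6) / 27.6 = -1.09%.
i = 0.90 + 2.40 + 2 × (6.00 − 2.40) + 0.6 × (-1.09)
   = 0.90 + 2.4 + 7.2 − 0.654 = 9.85

9.85%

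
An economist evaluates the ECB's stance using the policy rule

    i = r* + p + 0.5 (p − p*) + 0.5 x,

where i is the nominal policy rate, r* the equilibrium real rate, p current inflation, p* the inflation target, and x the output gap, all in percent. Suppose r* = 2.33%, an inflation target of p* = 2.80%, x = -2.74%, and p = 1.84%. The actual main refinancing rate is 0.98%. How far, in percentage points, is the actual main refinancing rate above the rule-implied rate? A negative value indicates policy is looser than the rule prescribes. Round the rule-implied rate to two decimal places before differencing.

-1.34 pp

i = 2.33 + 1.84 + 0.5 × (1.84 − 2.80) + 0.5 × (-2.74)
   = 2.33 + 1.84 − 0.48 − 1.37 = 2.32
Deviation = 0.98 − 2.32 = -1.34 pp.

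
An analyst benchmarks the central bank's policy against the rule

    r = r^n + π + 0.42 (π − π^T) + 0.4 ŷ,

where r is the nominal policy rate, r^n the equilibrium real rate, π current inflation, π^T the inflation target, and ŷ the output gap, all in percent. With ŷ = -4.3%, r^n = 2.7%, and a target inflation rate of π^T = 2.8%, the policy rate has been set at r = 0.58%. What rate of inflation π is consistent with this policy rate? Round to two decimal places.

0.55%

Collecting π: r = r^n + (1 + 0.42) π − 0.42 π^T + 0.4 ŷ
1.42 π = 0.58 − 2.7 + 0.42 × 2.8 − 0.4 × (-4.3) = 0.776
π = 0.776 / 1.42 = 0.55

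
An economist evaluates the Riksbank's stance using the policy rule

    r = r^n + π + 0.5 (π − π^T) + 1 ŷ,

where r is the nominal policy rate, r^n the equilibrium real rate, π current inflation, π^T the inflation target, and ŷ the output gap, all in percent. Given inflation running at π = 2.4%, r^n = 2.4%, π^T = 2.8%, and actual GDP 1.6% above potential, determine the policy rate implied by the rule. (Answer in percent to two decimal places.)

6.20%

Output 1.6% above potential → ŷ = 1.6.
r = 2.4 + 2.4 + 0.5 × (2.4 − 2.8) + 1 × 1.6
   = 2.4 + 2.4 − 0.2 + 1.6 = 6.20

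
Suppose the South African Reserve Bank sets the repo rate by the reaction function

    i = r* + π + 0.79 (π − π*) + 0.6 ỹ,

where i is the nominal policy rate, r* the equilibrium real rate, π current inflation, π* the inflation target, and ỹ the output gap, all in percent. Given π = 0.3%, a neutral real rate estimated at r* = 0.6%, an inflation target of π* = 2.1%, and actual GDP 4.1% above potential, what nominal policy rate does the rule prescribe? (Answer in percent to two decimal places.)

1.94%

Output 4.1% above potential → ỹ = 4.1.
i = 0.6 + 0.3 + 0.79 × (0.3 − 2.1) + 0.6 × 4.1
   = 0.6 + 0.3 − 1.422 + 2.46 = 1.94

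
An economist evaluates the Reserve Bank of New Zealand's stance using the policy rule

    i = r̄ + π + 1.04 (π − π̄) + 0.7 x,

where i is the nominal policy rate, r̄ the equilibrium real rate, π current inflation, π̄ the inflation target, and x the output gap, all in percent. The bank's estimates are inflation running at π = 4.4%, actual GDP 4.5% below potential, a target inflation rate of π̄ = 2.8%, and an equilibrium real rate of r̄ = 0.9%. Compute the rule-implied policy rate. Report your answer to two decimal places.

Output 4.5% below potential → x = -4.5.
i = 0.9 + 4.4 + 1.04 × (4.4 − 2.8) + 0.7 × (-4.5)
   = 0.9 + 4.4 + 1.664 − 3.15 = 3.81

3.81%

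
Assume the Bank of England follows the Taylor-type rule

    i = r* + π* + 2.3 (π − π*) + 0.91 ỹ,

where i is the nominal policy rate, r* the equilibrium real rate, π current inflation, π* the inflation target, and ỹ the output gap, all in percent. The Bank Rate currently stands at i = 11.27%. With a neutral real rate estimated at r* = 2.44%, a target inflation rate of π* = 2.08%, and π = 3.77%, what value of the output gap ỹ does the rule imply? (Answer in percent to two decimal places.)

0.91 ỹ = 11.27 − 2.44 − 2.08 − 2.3 × (3.77 − 2.08) = 2.863
ỹ = 2.863 / 0.91 = 3.15

3.15%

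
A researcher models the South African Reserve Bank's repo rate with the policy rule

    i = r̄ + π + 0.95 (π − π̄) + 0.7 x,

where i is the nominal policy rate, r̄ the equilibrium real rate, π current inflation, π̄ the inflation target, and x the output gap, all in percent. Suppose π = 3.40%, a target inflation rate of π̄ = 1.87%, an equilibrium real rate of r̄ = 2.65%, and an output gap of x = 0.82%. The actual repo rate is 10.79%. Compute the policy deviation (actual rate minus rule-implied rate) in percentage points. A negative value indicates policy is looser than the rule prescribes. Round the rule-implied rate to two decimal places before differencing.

i = 2.65 + 3.40 + 0.95 × (3.40 − 1.87) + 0.7 × 0.82
   = 2.65 + 3.4 + 1.4535 + 0.574 = 8.08
Deviation = 10.79 − 8.08 = 2.71 pp.

2.71 pp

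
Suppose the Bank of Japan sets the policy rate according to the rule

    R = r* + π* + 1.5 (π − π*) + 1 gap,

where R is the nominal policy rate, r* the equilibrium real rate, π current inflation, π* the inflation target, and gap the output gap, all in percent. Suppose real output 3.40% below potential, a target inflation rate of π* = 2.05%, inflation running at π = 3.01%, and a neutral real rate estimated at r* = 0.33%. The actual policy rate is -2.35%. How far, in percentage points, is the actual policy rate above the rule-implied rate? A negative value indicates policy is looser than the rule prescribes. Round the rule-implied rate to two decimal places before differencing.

-2.77 pp

Output 3.40% below potential → gap = -3.40.
R = 0.33 + 2.05 + 1.5 × (3.01 − 2.05) + 1 × (-3.40)
   = 0.33 + 2.05 + 1.44 − 3.4 = 0.42
Deviation = -2.35 − 0.42 = -2.77 pp.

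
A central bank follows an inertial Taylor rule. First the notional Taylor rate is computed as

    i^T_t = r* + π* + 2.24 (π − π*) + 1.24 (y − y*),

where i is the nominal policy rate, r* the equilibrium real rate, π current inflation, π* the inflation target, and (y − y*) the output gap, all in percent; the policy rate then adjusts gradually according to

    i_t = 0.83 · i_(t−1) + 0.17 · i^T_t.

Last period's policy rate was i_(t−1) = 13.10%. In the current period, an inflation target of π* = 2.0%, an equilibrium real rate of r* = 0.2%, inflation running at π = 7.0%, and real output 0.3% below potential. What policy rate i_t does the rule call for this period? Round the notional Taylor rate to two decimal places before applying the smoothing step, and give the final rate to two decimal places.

13.09%

Output 0.3% below potential → (y − y*) = -0.3.
i^T_t = 0.2 + 2.0 + 2.24 × (7.0 − 2.0) + 1.24 × (-0.3)
   = 0.2 + 2 + 11.2 − 0.372 = 13.03
i_t = 0.83 × 13.10 + 0.17 × 13.03 = 10.873 + 2.2151 = 13.09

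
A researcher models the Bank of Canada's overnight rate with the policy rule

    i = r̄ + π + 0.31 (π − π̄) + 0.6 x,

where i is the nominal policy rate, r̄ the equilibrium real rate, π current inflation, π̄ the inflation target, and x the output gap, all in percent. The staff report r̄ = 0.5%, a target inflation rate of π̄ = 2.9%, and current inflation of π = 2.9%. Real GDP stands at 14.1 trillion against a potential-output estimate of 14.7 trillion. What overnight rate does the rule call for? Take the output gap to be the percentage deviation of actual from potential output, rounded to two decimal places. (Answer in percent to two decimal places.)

0.95%

Output gap = 100 × (14.1 − 14.7) / 14.7 = -4.08%.
i = 0.50 + 2.90 + 0.31 × (2.90 − 2.90) + 0.6 × (-4.08)
   = 0.50 + 2.9 + 0 − 2.448 = 0.95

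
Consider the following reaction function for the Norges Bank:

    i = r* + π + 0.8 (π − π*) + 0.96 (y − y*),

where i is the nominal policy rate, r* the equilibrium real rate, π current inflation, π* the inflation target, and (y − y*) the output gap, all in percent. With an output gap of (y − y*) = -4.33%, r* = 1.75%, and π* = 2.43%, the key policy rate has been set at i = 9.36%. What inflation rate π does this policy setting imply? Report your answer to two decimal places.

7.62%

Collecting π: i = r* + (1 + 0.8) π − 0.8 π* + 0.96 (y − y*)
1.8 π = 9.36 − 1.75 + 0.8 × 2.43 − 0.96 × (-4.33) = 13.7108
π = 13.7108 / 1.8 = 7.62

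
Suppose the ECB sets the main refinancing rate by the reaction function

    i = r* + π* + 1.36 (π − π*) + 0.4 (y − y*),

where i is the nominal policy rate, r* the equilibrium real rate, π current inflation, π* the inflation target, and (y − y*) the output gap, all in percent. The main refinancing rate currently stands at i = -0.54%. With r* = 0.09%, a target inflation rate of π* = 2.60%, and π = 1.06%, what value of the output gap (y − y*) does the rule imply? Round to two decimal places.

0.4 (y − y*) = -0.54 − 0.09 − 2.60 − 1.36 × (1.06 − 2.60) = -1.1356
(y − y*) = -1.1356 / 0.4 = -2.84

-2.84%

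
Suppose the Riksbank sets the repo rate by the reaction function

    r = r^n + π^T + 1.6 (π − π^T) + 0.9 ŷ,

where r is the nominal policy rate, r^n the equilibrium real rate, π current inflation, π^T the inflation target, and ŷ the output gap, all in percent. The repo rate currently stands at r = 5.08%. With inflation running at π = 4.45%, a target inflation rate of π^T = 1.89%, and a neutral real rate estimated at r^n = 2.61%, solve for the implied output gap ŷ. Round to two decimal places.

-3.91%

0.9 ŷ = 5.08 − 2.61 − 1.89 − 1.6 × (4.45 − 1.89) = -3.516
ŷ = -3.516 / 0.9 = -3.91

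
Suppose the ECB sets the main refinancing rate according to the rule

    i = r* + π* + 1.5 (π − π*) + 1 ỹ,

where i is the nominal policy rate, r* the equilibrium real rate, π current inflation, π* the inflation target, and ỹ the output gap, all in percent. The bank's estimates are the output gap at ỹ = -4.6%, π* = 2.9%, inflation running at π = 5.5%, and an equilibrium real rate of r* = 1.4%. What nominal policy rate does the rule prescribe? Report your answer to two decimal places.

i = 1.4 + 2.9 + 1.5 × (5.5 − 2.9) + 1 × (-4.6)
   = 1.4 + 2.9 + 3.9 − 4.6 = 3.60

3.60%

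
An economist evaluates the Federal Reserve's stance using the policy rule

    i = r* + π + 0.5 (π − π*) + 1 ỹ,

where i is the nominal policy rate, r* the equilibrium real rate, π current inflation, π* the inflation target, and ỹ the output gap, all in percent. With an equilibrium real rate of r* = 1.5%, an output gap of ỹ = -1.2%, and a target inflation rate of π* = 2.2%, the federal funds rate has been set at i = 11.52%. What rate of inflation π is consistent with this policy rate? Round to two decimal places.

8.21%

Collecting π: i = r* + (1 + 0.5) π − 0.5 π* + 1 ỹ
1.5 π = 11.52 − 1.5 + 0.5 × 2.2 − 1 × (-1.2) = 12.32
π = 12.32 / 1.5 = 8.21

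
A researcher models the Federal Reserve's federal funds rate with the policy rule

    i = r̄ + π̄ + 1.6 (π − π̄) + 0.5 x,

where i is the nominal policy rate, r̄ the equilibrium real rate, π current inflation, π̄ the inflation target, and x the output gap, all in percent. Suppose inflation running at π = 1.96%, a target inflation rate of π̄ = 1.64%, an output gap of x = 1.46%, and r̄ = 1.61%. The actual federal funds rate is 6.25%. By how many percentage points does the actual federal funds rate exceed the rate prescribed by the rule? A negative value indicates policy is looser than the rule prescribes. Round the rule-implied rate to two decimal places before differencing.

1.76 pp

i = 1.61 + 1.64 + 1.6 × (1.96 − 1.64) + 0.5 × 1.46
   = 1.61 + 1.64 + 0.512 + 0.73 = 4.49
Deviation = 6.25 − 4.49 = 1.76 pp.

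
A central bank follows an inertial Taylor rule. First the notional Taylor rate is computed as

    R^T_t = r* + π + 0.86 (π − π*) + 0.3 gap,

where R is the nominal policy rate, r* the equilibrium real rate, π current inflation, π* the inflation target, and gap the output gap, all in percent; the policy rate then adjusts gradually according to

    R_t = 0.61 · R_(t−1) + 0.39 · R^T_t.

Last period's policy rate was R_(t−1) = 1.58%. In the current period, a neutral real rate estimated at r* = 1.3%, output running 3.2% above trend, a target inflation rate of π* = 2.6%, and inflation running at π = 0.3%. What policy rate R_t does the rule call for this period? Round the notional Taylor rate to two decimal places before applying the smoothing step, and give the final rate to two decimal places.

Output 3.2% above potential → gap = 3.2.
R^T_t = 1.3 + 0.3 + 0.86 × (0.3 − 2.6) + 0.3 × 3.2
   = 1.3 + 0.3 − 1.978 + 0.96 = 0.58
R_t = 0.61 × 1.58 + 0.39 × 0.58 = 0.9638 + 0.2262 = 1.19

1.19%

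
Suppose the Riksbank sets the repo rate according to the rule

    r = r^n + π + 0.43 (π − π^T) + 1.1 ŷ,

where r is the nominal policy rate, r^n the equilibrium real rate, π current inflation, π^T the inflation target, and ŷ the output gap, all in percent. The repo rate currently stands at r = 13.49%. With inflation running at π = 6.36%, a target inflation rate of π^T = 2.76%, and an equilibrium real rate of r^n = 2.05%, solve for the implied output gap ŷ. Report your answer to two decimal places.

3.21%

1.1 ŷ = 13.49 − 2.05 − 6.36 − 0.43 × (6.36 − 2.76) = 3.532
ŷ = 3.532 / 1.1 = 3.21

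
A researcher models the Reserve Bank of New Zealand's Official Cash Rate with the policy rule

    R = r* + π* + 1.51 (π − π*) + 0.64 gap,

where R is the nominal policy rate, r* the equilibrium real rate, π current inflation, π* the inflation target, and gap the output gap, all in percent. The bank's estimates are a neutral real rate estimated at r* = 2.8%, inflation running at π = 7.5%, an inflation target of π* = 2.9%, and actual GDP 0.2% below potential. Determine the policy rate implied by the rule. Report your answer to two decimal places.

Output 0.2% below potential → gap = -0.2.
R = 2.8 + 2.9 + 1.51 × (7.5 − 2.9) + 0.64 × (-0.2)
   = 2.8 + 2.9 + 6.946 − 0.128 = 12.52

12.52%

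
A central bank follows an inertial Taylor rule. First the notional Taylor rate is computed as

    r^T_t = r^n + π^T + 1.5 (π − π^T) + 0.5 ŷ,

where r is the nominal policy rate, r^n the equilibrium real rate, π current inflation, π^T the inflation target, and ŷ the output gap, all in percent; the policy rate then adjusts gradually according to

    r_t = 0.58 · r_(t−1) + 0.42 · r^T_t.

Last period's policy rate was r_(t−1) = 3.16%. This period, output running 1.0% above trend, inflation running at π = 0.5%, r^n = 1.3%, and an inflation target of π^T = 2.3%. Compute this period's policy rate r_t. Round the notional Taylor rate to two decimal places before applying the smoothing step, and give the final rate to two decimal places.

2.42%

Output 1.0% above potential → ŷ = 1.0.
r^T_t = 1.3 + 2.3 + 1.5 × (0.5 − 2.3) + 0.5 × 1.0
   = 1.3 + 2.3 − 2.7 + 0.5 = 1.40
r_t = 0.58 × 3.16 + 0.42 × 1.40 = 1.8328 + 0.588 = 2.42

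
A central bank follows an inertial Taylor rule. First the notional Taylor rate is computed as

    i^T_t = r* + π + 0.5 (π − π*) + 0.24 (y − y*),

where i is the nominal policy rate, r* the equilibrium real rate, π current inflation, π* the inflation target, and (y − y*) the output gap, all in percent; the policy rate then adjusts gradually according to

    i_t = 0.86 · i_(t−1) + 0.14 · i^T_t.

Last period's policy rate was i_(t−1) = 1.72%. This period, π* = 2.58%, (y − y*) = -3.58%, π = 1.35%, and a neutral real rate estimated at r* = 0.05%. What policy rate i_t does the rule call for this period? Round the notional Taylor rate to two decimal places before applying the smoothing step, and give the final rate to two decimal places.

1.47%

i^T_t = 0.05 + 1.35 + 0.5 × (1.35 − 2.58) + 0.24 × (-3.58)
   = 0.05 + 1.35 − 0.615 − 0.8592 = -0.07
i_t = 0.86 × 1.72 + 0.14 × (-0.07) = 1.4792 − 0.0098 = 1.47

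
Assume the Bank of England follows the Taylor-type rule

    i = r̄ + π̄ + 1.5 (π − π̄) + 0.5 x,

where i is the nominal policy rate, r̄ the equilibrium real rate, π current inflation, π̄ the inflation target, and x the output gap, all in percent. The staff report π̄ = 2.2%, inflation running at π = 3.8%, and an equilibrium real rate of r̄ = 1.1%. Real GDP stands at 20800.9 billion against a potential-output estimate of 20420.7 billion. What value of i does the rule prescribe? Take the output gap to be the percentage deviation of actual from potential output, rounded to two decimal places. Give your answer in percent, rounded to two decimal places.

Output gap = 100 × (20800.9 − 20420.7) / 20420.7 = 1.86%.
i = 1.10 + 2.20 + 1.5 × (3.80 − 2.20) + 0.5 × 1.86
   = 1.10 + 2.2 + 2.4 + 0.93 = 6.63

6.63%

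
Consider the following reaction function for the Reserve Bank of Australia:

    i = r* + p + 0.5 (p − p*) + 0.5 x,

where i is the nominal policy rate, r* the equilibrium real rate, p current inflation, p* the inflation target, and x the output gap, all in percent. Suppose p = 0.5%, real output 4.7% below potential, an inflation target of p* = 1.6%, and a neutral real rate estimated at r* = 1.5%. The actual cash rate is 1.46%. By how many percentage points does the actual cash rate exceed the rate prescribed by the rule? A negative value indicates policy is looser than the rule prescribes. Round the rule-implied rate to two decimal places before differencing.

Output 4.7% below potential → x = -4.7.
i = 1.5 + 0.5 + 0.5 × (0.5 − 1.6) + 0.5 × (-4.7)
   = 1.5 + 0.5 − 0.55 − 2.35 = -0.90
Deviation = 1.46 − (-0.90) = 2.36 pp.

2.36 pp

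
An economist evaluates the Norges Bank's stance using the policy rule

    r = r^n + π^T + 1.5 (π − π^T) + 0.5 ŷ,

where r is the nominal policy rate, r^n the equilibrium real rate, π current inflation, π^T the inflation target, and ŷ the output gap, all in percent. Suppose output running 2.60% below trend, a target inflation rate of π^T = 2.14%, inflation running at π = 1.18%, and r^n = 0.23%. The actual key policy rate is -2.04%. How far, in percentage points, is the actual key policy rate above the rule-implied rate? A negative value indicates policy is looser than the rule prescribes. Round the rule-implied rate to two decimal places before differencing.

Output 2.60% below potential → ŷ = -2.60.
r = 0.23 + 2.14 + 1.5 × (1.18 − 2.14) + 0.5 × (-2.60)
   = 0.23 + 2.14 − 1.44 − 1.3 = -0.37
Deviation = -2.04 − (-0.37) = -1.67 pp.

-1.67 pp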